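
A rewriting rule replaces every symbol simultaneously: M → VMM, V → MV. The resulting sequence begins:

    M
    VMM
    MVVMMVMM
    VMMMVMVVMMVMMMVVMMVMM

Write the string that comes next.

MVVMMVMMVMMMVVMMMVMVVMMVMMMVVMMVMMVMMMVMVVMMVMMMVVMMVMM

Replace each of the 21 characters of VMMMVMVVMMVMMMVVMMVMM in place — MV VMM VMM VMM MV VMM MV MV VMM VMM MV VMM VMM VMM MV MV VMM VMM MV VMM VMM — and concatenate.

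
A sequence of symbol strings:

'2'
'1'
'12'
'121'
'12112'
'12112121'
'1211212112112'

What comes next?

Each term (from the third on) is the previous term followed by the one before it: term 3 = 1·2 = 12.
So term 8 is 1211212112112·12112121.

121121211211212112121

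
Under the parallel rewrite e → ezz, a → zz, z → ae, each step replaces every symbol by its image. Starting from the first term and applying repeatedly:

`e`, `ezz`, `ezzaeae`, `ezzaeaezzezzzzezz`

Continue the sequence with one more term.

Rewriting the 17 symbols of ezzaeaezzezzzzezz one by one yields ezz ae ae zz ezz zz ezz ae ae ezz ae ae ae ae ezz ae ae; concatenated:

ezzaeaezzezzzzezzaeaeezzaeaeaeaeezzaeae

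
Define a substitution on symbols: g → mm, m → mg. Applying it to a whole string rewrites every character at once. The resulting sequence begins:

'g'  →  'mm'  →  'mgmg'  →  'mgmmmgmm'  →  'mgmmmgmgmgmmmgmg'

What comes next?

mgmmmgmgmgmmmgmmmgmmmgmgmgmmmgmm

Replace each of the 16 characters of mgmmmgmgmgmmmgmg in place — mg mm mg mg mg mm mg mm mg mm mg mg mg mm mg mm — and concatenate.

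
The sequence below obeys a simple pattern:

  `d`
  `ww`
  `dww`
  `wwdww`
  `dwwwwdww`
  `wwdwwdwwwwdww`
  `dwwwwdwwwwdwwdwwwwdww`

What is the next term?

This is a Fibonacci-style word recurrence s(k) = s(k−2)·s(k−1): e.g. d·ww = dww.
Continuing: wwdwwdwwwwdww · dwwwwdwwwwdwwdwwwwdww gives term 8.

wwdwwdwwwwdwwdwwwwdwwwwdwwdwwwwdww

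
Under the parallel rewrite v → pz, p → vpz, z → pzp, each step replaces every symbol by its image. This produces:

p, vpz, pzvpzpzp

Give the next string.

vpzpzppzvpzpzpvpzpzpvpz

Expanding pzvpzpzp: p→vpz, z→pzp, v→pz, p→vpz, z→pzp, p→vpz, z→pzp, p→vpz. Concatenated: vpz pzp pz vpz pzp vpz pzp vpz.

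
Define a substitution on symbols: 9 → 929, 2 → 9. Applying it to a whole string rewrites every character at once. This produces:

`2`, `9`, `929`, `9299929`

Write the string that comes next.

92999299299299929

Rewriting each symbol of 9299929: 9→929, 2→9, 9→929, 9→929, 9→929, 2→9, 9→929, which concatenates to 929 9 929 929 929 9 929.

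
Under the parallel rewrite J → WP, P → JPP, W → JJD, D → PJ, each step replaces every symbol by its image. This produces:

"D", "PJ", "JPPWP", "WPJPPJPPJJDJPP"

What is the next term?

Rewriting the 14 symbols of WPJPPJPPJJDJPP one by one yields JJD JPP WP JPP JPP WP JPP JPP WP WP PJ WP JPP JPP; concatenated:

JJDJPPWPJPPJPPWPJPPJPPWPWPPJWPJPPJPP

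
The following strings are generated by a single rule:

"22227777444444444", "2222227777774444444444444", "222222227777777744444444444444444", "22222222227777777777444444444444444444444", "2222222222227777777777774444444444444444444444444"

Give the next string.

Reading off run lengths: 2 runs 4, 6, 8, 10, 12; 7 runs 4, 6, 8, 10, 12; 4 runs 9, 13, 17, 21, 25 — each is linear in n, where the shown terms are n = 2, 3, 4, 5, 6.
Setting n = 7 gives 14, 14, 29 characters in each block.

222222222222227777777777777744444444444444444444444444444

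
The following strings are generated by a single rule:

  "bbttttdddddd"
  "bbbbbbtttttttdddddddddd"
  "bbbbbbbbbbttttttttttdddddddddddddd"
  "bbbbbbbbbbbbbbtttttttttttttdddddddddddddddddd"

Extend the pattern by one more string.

Reading off run lengths: b runs 2, 6, 10, 14; t runs 4, 7, 10, 13; d runs 6, 10, 14, 18 — each is linear in n (n = 1, 2, …).
At n = 5 the blocks have lengths 18, 16, 22.

bbbbbbbbbbbbbbbbbbttttttttttttttttdddddddddddddddddddddd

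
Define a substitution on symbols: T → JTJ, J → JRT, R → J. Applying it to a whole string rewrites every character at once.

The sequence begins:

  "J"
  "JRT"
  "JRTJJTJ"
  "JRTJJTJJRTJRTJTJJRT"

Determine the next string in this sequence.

Rewriting the 19 symbols of JRTJJTJJRTJRTJTJJRT one by one yields JRT J JTJ JRT JRT JTJ JRT JRT J JTJ JRT J JTJ JRT JTJ JRT JRT J JTJ; concatenated:

JRTJJTJJRTJRTJTJJRTJRTJJTJJRTJJTJJRTJTJJRTJRTJJTJ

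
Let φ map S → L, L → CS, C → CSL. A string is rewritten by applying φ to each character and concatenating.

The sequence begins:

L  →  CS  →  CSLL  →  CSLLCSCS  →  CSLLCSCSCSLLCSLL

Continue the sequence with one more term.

CSLLCSCSCSLLCSLLCSLLCSCSCSLLCSCS

Applying the rule to each of the 16 symbols of CSLLCSCSCSLLCSLL gives the pieces CSL L CS CS CSL L CSL L CSL L CS CS CSL L CS CS, which concatenate to the answer.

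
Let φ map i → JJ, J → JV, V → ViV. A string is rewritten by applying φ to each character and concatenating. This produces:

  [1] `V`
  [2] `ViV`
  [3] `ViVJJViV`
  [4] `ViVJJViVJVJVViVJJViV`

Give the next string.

Rewriting the 20 symbols of ViVJJViVJVJVViVJJViV one by one yields ViV JJ ViV JV JV ViV JJ ViV JV ViV JV ViV ViV JJ ViV JV JV ViV JJ ViV; concatenated:

ViVJJViVJVJVViVJJViVJVViVJVViVViVJJViVJVJVViVJJViV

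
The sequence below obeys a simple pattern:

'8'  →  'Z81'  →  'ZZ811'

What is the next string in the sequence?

Every step adds Z to the front and 1 to the end of the previous string.
One more step from ZZ811 gives the answer.

ZZZ8111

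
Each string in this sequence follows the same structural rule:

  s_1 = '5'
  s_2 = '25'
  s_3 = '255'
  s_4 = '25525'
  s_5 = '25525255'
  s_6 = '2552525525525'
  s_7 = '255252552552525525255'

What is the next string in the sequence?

2552525525525255252552552525525525

From term 3 onward, concatenate the last term with the second-to-last: 25·5 = 255, 255·25 = 25525, …
So term 8 is 255252552552525525255·2552525525525.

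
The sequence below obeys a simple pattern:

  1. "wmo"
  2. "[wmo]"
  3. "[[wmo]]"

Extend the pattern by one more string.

[[[wmo]]]

s(k+1) = [·s(k)·], so each term gains [ as a prefix and ] as a suffix.
One more step from [[wmo]] gives the answer.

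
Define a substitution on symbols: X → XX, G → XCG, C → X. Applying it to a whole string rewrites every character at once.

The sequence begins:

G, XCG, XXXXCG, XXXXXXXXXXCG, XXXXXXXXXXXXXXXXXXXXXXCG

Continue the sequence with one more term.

XXXXXXXXXXXXXXXXXXXXXXXXXXXXXXXXXXXXXXXXXXXXXXCG

Replace each of the 24 characters of XXXXXXXXXXXXXXXXXXXXXXCG in place — XX XX XX XX XX XX XX XX XX XX XX XX XX XX XX XX XX XX XX XX XX XX X XCG — and concatenate.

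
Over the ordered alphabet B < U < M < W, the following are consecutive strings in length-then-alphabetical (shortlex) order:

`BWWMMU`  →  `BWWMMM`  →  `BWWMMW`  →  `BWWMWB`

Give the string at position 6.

BWWMWM

Stepping forward 2 times from BWWMWB: BWWMWB → BWWMWU, then the target.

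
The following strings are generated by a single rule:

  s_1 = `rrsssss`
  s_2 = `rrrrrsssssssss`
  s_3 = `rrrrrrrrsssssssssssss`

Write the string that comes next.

rrrrrrrrrrrsssssssssssssssss

Each string has the form r^{3n-1} s^{4n+1} (n = 1, 2, …).
At n = 4 the blocks have lengths 11, 17.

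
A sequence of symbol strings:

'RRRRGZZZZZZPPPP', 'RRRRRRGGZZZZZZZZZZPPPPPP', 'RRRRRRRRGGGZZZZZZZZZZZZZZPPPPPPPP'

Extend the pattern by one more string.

RRRRRRRRRRGGGGZZZZZZZZZZZZZZZZZZPPPPPPPPPP

Reading off run lengths: R runs 4, 6, 8; G runs 1, 2, 3; Z runs 6, 10, 14; P runs 4, 6, 8 — each is linear in n (n = 1, 2, …).
At n = 4 the blocks have lengths 10, 4, 18, 10.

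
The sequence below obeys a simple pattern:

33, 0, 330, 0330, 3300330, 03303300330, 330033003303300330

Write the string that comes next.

03303300330330033003303300330

Each term (from the third on) is the two preceding terms concatenated in order: term 3 = 33·0 = 330.
So term 8 is 03303300330·330033003303300330.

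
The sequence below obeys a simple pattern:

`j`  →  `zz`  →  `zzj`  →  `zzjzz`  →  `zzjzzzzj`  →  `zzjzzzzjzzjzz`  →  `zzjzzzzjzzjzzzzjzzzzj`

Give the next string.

This is a Fibonacci-style word recurrence s(k) = s(k−1)·s(k−2): e.g. zz·j = zzj.
Continuing: zzjzzzzjzzjzzzzjzzzzj · zzjzzzzjzzjzz gives term 8.

zzjzzzzjzzjzzzzjzzzzjzzjzzzzjzzjzz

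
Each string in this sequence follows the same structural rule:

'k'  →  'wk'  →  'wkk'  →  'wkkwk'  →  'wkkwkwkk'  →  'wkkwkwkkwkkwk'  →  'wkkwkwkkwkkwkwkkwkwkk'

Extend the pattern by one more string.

wkkwkwkkwkkwkwkkwkwkkwkkwkwkkwkkwk

Each term (from the third on) is the previous term followed by the one before it: term 3 = wk·k = wkk.
So term 8 is wkkwkwkkwkkwkwkkwkwkk·wkkwkwkkwkkwk.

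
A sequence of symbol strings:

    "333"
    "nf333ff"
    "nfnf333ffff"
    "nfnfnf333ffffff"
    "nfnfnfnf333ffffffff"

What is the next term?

s(k+1) = nf·s(k)·ff, so each term gains nf as a prefix and ff as a suffix.
Applying this once more to nfnfnfnf333ffffffff:

nfnfnfnfnf333ffffffffff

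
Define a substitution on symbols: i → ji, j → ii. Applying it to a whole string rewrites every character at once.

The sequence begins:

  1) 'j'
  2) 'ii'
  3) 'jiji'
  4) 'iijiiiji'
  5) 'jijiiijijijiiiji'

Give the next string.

Applying the rule to each of the 16 symbols of jijiiijijijiiiji gives the pieces ii ji ii ji ji ji ii ji ii ji ii ji ji ji ii ji, which concatenate to the answer.

iijiiijijijiiijiiijiiijijijiiiji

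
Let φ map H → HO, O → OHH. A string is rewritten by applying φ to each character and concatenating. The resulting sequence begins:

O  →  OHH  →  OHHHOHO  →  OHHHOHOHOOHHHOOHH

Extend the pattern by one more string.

Rewriting the 17 symbols of OHHHOHOHOOHHHOOHH one by one yields OHH HO HO HO OHH HO OHH HO OHH OHH HO HO HO OHH OHH HO HO; concatenated:

OHHHOHOHOOHHHOOHHHOOHHOHHHOHOHOOHHOHHHOHO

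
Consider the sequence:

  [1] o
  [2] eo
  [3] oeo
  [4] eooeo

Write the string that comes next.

Each term (from the third on) is the two preceding terms concatenated in order: term 3 = o·eo = oeo.
The next term joins oeo and eooeo.

oeoeooeo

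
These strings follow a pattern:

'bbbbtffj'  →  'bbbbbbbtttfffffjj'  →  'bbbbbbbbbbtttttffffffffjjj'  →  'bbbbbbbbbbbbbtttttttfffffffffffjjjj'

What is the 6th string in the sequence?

bbbbbbbbbbbbbbbbbbbtttttttttttfffffffffffffffffjjjjjj

Each string has the form b^{3n+1} t^{2n-1} f^{3n-1} j^{n} (n = 1, 2, …).
For term 6, n = 6, so the run lengths are 19, 11, 17, 6.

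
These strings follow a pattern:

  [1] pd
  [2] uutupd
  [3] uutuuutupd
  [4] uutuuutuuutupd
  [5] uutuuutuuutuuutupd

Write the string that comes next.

Every step adds uutu at the front: s(k+1) = uutu·s(k).
Applying this once more to uutuuutuuutuuutupd:

uutuuutuuutuuutuuutupd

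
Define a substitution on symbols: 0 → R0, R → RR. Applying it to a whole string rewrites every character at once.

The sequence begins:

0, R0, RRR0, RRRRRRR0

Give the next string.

RRRRRRRRRRRRRRR0

Expanding RRRRRRR0: R→RR, R→RR, R→RR, R→RR, R→RR, R→RR, R→RR, 0→R0. Concatenated: RR RR RR RR RR RR RR R0.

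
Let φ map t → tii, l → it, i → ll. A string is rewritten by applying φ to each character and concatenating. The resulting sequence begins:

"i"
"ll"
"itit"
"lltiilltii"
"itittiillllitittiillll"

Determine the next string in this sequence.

lltiilltiitiillllititititlltiilltiitiillllitititit

φ(itittiillllitittiillll) expands symbol-by-symbol to ll tii ll tii tii ll ll it it it it ll tii ll tii tii ll ll it it it it; joining the 22 pieces gives the next term.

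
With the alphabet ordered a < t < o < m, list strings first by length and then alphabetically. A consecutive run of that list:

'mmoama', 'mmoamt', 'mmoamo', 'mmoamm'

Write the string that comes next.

mmotaa

Treat mmoamm as a base-4 numeral over the given alphabet and add one, carrying through any trailing m's.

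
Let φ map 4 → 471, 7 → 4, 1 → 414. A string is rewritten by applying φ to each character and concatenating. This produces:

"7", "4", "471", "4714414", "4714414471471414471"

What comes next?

Applying the rule to each of the 19 symbols of 4714414471471414471 gives the pieces 471 4 414 471 471 414 471 471 4 414 471 4 414 471 414 471 471 4 414, which concatenate to the answer.

4714414471471414471471441447144144714144714714414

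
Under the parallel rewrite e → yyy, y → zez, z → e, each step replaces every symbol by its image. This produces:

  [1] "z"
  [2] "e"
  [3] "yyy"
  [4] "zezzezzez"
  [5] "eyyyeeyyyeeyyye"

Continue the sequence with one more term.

Rewriting the 15 symbols of eyyyeeyyyeeyyye one by one yields yyy zez zez zez yyy yyy zez zez zez yyy yyy zez zez zez yyy; concatenated:

yyyzezzezzezyyyyyyzezzezzezyyyyyyzezzezzezyyy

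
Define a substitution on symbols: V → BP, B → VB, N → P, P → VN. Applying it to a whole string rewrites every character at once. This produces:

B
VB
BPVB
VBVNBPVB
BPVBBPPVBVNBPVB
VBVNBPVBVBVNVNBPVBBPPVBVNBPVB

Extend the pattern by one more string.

Rewriting the 29 symbols of VBVNBPVBVBVNVNBPVBBPPVBVNBPVB one by one yields BP VB BP P VB VN BP VB BP VB BP P BP P VB VN BP VB VB VN VN BP VB BP P VB VN BP VB; concatenated:

BPVBBPPVBVNBPVBBPVBBPPBPPVBVNBPVBVBVNVNBPVBBPPVBVNBPVB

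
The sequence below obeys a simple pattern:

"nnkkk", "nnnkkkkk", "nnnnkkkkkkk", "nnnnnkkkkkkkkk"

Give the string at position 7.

The n-th term is n+1 n's then 2n+1 k's (n = 1, 2, …).
For term 7, n = 7, so the run lengths are 8, 15.

nnnnnnnnkkkkkkkkkkkkkkk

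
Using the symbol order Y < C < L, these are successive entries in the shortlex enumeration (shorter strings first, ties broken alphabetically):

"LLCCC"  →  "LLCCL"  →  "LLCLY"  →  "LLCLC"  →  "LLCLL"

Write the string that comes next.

LLLYY

The successor of LLCLL increments the rightmost position that isn't already L and resets every position after it to Y.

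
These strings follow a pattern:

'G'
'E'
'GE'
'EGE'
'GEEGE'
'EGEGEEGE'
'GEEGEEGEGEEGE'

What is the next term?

EGEGEEGEGEEGEEGEGEEGE

This is a Fibonacci-style word recurrence s(k) = s(k−2)·s(k−1): e.g. G·E = GE.
Continuing: EGEGEEGE · GEEGEEGEGEEGE gives term 8.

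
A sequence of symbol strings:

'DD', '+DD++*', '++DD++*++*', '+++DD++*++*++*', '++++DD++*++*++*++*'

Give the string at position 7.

++++++DD++*++*++*++*++*++*

Every step adds + to the front and ++* to the end of the previous string.
From ++++DD++*++*++*++*, 2 further steps: ++++DD++*++*++*++* → +++++DD++*++*++*++*++* → (answer).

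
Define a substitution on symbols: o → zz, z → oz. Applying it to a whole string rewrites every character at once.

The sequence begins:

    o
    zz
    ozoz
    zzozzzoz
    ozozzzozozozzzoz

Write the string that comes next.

Replace each of the 16 characters of ozozzzozozozzzoz in place — zz oz zz oz oz oz zz oz zz oz zz oz oz oz zz oz — and concatenate.

zzozzzozozozzzozzzozzzozozozzzoz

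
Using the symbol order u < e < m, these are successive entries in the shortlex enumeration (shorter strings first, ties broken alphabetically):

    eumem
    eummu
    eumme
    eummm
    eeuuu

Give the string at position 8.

eeueu

Continuing the enumeration 3 steps past eeuuu: eeuuu → eeuue → eeuum → (answer).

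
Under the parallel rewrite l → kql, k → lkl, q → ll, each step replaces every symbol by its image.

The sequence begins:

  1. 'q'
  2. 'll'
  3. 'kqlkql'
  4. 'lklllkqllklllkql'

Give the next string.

Applying the rule to each of the 16 symbols of lklllkqllklllkql gives the pieces kql lkl kql kql kql lkl ll kql kql lkl kql kql kql lkl ll kql, which concatenate to the answer.

kqllklkqlkqlkqllklllkqlkqllklkqlkqlkqllklllkql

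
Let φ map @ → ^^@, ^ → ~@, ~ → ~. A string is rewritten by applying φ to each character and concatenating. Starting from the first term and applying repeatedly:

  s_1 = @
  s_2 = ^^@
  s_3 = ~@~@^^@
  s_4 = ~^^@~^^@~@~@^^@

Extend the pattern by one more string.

Rewriting the 15 symbols of ~^^@~^^@~@~@^^@ one by one yields ~ ~@ ~@ ^^@ ~ ~@ ~@ ^^@ ~ ^^@ ~ ^^@ ~@ ~@ ^^@; concatenated:

~~@~@^^@~~@~@^^@~^^@~^^@~@~@^^@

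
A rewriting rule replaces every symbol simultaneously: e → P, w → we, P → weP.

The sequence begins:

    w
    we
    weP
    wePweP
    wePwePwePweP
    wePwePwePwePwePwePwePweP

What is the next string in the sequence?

Replace each of the 24 characters of wePwePwePwePwePwePwePweP in place — we P weP we P weP we P weP we P weP we P weP we P weP we P weP we P weP — and concatenate.

wePwePwePwePwePwePwePwePwePwePwePwePwePwePwePweP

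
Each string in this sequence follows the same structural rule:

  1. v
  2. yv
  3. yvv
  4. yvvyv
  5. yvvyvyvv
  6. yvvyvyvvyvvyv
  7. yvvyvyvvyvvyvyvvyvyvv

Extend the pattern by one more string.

From term 3 onward, concatenate the last term with the second-to-last: yv·v = yvv, yvv·yv = yvvyv, …
Continuing: yvvyvyvvyvvyvyvvyvyvv · yvvyvyvvyvvyv gives term 8.

yvvyvyvvyvvyvyvvyvyvvyvvyvyvvyvvyv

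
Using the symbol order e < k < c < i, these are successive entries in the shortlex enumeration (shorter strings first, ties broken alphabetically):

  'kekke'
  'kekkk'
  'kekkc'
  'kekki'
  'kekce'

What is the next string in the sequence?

kekck

Treat kekce as a base-4 numeral over the given alphabet and add one, carrying through any trailing i's.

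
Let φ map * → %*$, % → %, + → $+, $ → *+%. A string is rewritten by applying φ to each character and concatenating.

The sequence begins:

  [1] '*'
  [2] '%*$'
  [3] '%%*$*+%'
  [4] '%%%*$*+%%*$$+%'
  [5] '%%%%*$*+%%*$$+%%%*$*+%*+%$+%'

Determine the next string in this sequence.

%%%%%*$*+%%*$$+%%%*$*+%*+%$+%%%%*$*+%%*$$+%%*$$+%*+%$+%

φ(%%%%*$*+%%*$$+%%%*$*+%*+%$+%) expands symbol-by-symbol to % % % % %*$ *+% %*$ $+ % % %*$ *+% *+% $+ % % % %*$ *+% %*$ $+ % %*$ $+ % *+% $+ %; joining the 28 pieces gives the next term.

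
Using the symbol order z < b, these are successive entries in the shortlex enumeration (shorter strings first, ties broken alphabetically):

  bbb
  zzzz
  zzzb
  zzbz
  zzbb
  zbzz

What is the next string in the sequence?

zbzb

Find the rightmost character of zbzz below b, bump it to the next letter, and reset everything to its right to z.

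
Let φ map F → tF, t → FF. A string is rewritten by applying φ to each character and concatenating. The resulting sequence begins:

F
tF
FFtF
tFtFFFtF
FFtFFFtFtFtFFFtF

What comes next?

φ(FFtFFFtFtFtFFFtF) expands symbol-by-symbol to tF tF FF tF tF tF FF tF FF tF FF tF tF tF FF tF; joining the 16 pieces gives the next term.

tFtFFFtFtFtFFFtFFFtFFFtFtFtFFFtF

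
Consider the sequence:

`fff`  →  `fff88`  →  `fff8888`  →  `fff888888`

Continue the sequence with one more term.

Every step adds 88 to the end: s(k+1) = s(k)·88.
So the next term is fff888888·88.

fff88888888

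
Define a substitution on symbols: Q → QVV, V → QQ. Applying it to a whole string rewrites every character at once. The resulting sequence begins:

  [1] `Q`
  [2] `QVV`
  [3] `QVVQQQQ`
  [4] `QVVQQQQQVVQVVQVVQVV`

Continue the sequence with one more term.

QVVQQQQQVVQVVQVVQVVQVVQQQQQVVQQQQQVVQQQQQVVQQQQ

Applying the rule to each of the 19 symbols of QVVQQQQQVVQVVQVVQVV gives the pieces QVV QQ QQ QVV QVV QVV QVV QVV QQ QQ QVV QQ QQ QVV QQ QQ QVV QQ QQ, which concatenate to the answer.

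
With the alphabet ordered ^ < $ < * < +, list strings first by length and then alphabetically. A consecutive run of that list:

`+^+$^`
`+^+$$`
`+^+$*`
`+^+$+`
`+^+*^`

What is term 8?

+^+*+

Stepping forward 3 times from +^+*^: +^+*^ → +^+*$ → +^+**, then the target.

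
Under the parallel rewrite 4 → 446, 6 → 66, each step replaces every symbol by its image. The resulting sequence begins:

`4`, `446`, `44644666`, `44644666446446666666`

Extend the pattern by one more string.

φ(44644666446446666666) expands symbol-by-symbol to 446 446 66 446 446 66 66 66 446 446 66 446 446 66 66 66 66 66 66 66; joining the 20 pieces gives the next term.

446446664464466666664464466644644666666666666666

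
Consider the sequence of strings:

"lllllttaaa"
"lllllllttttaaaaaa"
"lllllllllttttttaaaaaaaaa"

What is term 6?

lllllllllllllllttttttttttttaaaaaaaaaaaaaaaaaa

The n-th term is 2n+3 l's then 2n t's then 3n a's (n = 1, 2, …).
At n = 6 the blocks have lengths 15, 12, 18.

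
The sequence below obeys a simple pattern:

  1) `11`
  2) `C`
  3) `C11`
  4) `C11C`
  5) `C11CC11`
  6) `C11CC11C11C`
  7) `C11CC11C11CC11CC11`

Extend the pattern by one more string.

This is a Fibonacci-style word recurrence s(k) = s(k−1)·s(k−2): e.g. C·11 = C11.
The next term joins C11CC11C11CC11CC11 and C11CC11C11C.

C11CC11C11CC11CC11C11CC11C11C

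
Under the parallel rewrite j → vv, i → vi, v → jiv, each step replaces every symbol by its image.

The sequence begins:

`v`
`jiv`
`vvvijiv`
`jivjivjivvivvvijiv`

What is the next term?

vvvijivvvvijivvvvijivjivvijivjivjivvivvvijiv

Replace each of the 18 characters of jivjivjivvivvvijiv in place — vv vi jiv vv vi jiv vv vi jiv jiv vi jiv jiv jiv vi vv vi jiv — and concatenate.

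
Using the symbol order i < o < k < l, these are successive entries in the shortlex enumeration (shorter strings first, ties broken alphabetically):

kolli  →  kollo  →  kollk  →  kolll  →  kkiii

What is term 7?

Continuing the enumeration 2 steps past kkiii: kkiii → kkiio → (answer).

kkiik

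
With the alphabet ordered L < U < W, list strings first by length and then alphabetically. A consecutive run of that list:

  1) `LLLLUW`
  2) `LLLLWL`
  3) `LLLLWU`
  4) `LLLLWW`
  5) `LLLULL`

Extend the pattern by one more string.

Find the rightmost character of LLLULL below W, bump it to the next letter, and reset everything to its right to L.

LLLULU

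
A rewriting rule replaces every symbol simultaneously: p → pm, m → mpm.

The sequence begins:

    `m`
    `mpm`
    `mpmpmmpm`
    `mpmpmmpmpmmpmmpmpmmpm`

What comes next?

mpmpmmpmpmmpmmpmpmmpmpmmpmmpmpmmpmmpmpmmpmpmmpmmpmpmmpm

Applying the rule to each of the 21 symbols of mpmpmmpmpmmpmmpmpmmpm gives the pieces mpm pm mpm pm mpm mpm pm mpm pm mpm mpm pm mpm mpm pm mpm pm mpm mpm pm mpm, which concatenate to the answer.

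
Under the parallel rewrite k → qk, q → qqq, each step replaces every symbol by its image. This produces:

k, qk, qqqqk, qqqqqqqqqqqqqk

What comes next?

Replace each of the 14 characters of qqqqqqqqqqqqqk in place — qqq qqq qqq qqq qqq qqq qqq qqq qqq qqq qqq qqq qqq qk — and concatenate.

qqqqqqqqqqqqqqqqqqqqqqqqqqqqqqqqqqqqqqqqk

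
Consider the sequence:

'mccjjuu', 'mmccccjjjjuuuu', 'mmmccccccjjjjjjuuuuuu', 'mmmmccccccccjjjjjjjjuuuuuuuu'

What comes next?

mmmmmccccccccccjjjjjjjjjjuuuuuuuuuu

Each string has the form m^{n} c^{2n} j^{2n} u^{2n} (n = 1, 2, …).
At n = 5 the blocks have lengths 5, 10, 10, 10.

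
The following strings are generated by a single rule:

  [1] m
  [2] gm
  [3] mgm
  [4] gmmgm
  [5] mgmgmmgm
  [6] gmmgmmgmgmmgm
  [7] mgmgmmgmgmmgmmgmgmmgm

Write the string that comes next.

This is a Fibonacci-style word recurrence s(k) = s(k−2)·s(k−1): e.g. m·gm = mgm.
So term 8 is gmmgmmgmgmmgm·mgmgmmgmgmmgmmgmgmmgm.

gmmgmmgmgmmgmmgmgmmgmgmmgmmgmgmmgm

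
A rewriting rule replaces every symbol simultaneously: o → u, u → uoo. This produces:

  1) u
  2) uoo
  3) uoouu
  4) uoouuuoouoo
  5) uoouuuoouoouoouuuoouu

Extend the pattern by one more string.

uoouuuoouoouoouuuoouuuoouuuoouoouoouuuoouoo

φ(uoouuuoouoouoouuuoouu) expands symbol-by-symbol to uoo u u uoo uoo uoo u u uoo u u uoo u u uoo uoo uoo u u uoo uoo; joining the 21 pieces gives the next term.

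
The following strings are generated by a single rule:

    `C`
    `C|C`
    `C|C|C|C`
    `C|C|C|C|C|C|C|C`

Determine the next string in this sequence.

Each string is two copies of the previous one joined by '|'.
So the next term is two copies of C|C|C|C|C|C|C|C with '|' between the halves.

C|C|C|C|C|C|C|C|C|C|C|C|C|C|C|C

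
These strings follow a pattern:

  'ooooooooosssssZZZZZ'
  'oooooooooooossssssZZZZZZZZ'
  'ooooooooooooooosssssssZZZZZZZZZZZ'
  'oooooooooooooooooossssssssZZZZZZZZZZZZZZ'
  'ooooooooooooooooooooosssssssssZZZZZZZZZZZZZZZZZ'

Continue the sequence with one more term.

The n-th term is 3n+3 o's then n+3 s's then 3n-1 Z's, where the shown terms are n = 2, 3, 4, 5, 6.
At n = 7 the blocks have lengths 24, 10, 20.

oooooooooooooooooooooooossssssssssZZZZZZZZZZZZZZZZZZZZ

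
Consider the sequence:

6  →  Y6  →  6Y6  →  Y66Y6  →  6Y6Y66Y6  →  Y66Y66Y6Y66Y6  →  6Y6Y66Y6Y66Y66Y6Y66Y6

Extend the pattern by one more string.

From term 3 onward, concatenate the second-to-last term with the last: 6·Y6 = 6Y6, Y6·6Y6 = Y66Y6, …
The next term joins Y66Y66Y6Y66Y6 and 6Y6Y66Y6Y66Y66Y6Y66Y6.

Y66Y66Y6Y66Y66Y6Y66Y6Y66Y66Y6Y66Y6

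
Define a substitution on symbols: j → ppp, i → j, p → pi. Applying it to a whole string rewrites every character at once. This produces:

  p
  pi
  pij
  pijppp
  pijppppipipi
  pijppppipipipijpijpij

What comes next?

φ(pijppppipipipijpijpij) expands symbol-by-symbol to pi j ppp pi pi pi pi j pi j pi j pi j ppp pi j ppp pi j ppp; joining the 21 pieces gives the next term.

pijppppipipipijpijpijpijppppijppppijppp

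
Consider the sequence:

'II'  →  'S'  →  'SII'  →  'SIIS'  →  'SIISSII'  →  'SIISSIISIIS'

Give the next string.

This is a Fibonacci-style word recurrence s(k) = s(k−1)·s(k−2): e.g. S·II = SII.
Continuing: SIISSIISIIS · SIISSII gives term 7.

SIISSIISIISSIISSII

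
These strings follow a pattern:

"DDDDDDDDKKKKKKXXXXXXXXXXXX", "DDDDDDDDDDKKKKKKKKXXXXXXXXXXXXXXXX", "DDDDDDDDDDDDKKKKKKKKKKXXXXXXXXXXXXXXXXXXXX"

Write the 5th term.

Term n consists of 2n+2 D's, followed by 2n K's, followed by 4n X's, where the shown terms are n = 3, 4, 5.
For term 5, n = 7, so the run lengths are 16, 14, 28.

DDDDDDDDDDDDDDDDKKKKKKKKKKKKKKXXXXXXXXXXXXXXXXXXXXXXXXXXXX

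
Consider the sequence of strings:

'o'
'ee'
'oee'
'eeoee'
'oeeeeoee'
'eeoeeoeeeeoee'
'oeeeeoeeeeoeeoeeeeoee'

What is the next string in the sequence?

eeoeeoeeeeoeeoeeeeoeeeeoeeoeeeeoee

This is a Fibonacci-style word recurrence s(k) = s(k−2)·s(k−1): e.g. o·ee = oee.
Continuing: eeoeeoeeeeoee · oeeeeoeeeeoeeoeeeeoee gives term 8.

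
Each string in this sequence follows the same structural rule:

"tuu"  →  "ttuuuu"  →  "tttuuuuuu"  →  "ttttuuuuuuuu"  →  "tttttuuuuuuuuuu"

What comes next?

ttttttuuuuuuuuuuuu

Each string has the form t^{n} u^{2n} (n = 1, 2, …).
Setting n = 6 gives 6, 12 characters in each block.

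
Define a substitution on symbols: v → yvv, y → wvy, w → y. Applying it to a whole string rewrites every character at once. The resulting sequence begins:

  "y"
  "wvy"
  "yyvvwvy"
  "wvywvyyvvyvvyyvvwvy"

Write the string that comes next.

Applying the rule to each of the 19 symbols of wvywvyyvvyvvyyvvwvy gives the pieces y yvv wvy y yvv wvy wvy yvv yvv wvy yvv yvv wvy wvy yvv yvv y yvv wvy, which concatenate to the answer.

yyvvwvyyyvvwvywvyyvvyvvwvyyvvyvvwvywvyyvvyvvyyvvwvy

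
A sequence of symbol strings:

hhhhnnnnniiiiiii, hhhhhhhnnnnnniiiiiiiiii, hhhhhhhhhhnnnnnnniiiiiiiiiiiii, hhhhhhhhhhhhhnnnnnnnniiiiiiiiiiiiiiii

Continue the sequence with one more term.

hhhhhhhhhhhhhhhhnnnnnnnnniiiiiiiiiiiiiiiiiii

Reading off run lengths: h runs 4, 7, 10, 13; n runs 5, 6, 7, 8; i runs 7, 10, 13, 16 — each is linear in n, where the shown terms are n = 2, 3, 4, 5.
At n = 6 the blocks have lengths 16, 9, 19.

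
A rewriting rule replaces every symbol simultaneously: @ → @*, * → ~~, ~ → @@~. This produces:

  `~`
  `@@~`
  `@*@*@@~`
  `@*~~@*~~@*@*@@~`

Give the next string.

Rewriting the 15 symbols of @*~~@*~~@*@*@@~ one by one yields @* ~~ @@~ @@~ @* ~~ @@~ @@~ @* ~~ @* ~~ @* @* @@~; concatenated:

@*~~@@~@@~@*~~@@~@@~@*~~@*~~@*@*@@~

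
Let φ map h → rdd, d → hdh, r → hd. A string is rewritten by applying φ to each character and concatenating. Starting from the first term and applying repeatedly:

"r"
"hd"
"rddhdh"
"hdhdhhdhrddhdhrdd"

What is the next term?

Replace each of the 17 characters of hdhdhhdhrddhdhrdd in place — rdd hdh rdd hdh rdd rdd hdh rdd hd hdh hdh rdd hdh rdd hd hdh hdh — and concatenate.

rddhdhrddhdhrddrddhdhrddhdhdhhdhrddhdhrddhdhdhhdh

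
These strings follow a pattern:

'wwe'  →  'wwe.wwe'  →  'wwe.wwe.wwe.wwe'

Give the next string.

s(k+1) = s(k)·.·s(k) — each term doubles the last with '.' between the halves.
One more doubling of wwe.wwe.wwe.wwe gives the answer.

wwe.wwe.wwe.wwe.wwe.wwe.wwe.wwe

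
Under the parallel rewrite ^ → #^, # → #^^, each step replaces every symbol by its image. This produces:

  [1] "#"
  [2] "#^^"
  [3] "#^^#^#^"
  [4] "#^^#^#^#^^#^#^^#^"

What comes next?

Replace each of the 17 characters of #^^#^#^#^^#^#^^#^ in place — #^^ #^ #^ #^^ #^ #^^ #^ #^^ #^ #^ #^^ #^ #^^ #^ #^ #^^ #^ — and concatenate.

#^^#^#^#^^#^#^^#^#^^#^#^#^^#^#^^#^#^#^^#^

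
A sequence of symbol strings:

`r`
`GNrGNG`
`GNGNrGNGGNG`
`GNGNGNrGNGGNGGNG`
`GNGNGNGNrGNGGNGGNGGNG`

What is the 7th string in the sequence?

GNGNGNGNGNGNrGNGGNGGNGGNGGNGGNG

s(k+1) = GN·s(k)·GNG, so each term gains GN as a prefix and GNG as a suffix.
From GNGNGNGNrGNGGNGGNGGNG, 2 further steps: GNGNGNGNrGNGGNGGNGGNG → GNGNGNGNGNrGNGGNGGNGGNGGNG → (answer).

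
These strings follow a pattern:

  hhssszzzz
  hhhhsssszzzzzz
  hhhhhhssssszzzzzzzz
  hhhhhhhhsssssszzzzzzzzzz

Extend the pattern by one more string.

hhhhhhhhhhssssssszzzzzzzzzzzz

Reading off run lengths: h runs 2, 4, 6, 8; s runs 3, 4, 5, 6; z runs 4, 6, 8, 10 — each is linear in n (n = 1, 2, …).
For the next term, n = 5, so the run lengths are 10, 7, 12.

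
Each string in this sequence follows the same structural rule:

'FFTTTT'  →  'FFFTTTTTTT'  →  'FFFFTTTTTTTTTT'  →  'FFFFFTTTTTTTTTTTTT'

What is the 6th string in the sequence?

Term n consists of n+1 F's, followed by 3n+1 T's (n = 1, 2, …).
For term 6, n = 6, so the run lengths are 7, 19.

FFFFFFFTTTTTTTTTTTTTTTTTTT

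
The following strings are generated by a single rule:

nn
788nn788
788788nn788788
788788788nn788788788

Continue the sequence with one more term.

s(k+1) = 788·s(k)·788, so each term gains 788 as a prefix and 788 as a suffix.
So the next term is 788·788788788nn788788788·788.

788788788788nn788788788788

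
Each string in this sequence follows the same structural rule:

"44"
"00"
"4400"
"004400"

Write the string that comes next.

From term 3 onward, concatenate the second-to-last term with the last: 44·00 = 4400, 00·4400 = 004400, …
So term 5 is 4400·004400.

4400004400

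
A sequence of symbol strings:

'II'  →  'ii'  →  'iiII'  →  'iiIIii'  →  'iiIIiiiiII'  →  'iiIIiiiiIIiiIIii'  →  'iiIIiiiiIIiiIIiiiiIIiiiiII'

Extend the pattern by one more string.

iiIIiiiiIIiiIIiiiiIIiiiiIIiiIIiiiiIIiiIIii

This is a Fibonacci-style word recurrence s(k) = s(k−1)·s(k−2): e.g. ii·II = iiII.
So term 8 is iiIIiiiiIIiiIIiiiiIIiiiiII·iiIIiiiiIIiiIIii.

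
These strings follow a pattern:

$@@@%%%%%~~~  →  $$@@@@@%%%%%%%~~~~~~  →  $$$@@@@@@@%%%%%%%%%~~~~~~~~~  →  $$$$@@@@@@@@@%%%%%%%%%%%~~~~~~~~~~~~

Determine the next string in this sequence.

$$$$$@@@@@@@@@@@%%%%%%%%%%%%%~~~~~~~~~~~~~~~

Each string has the form $^{n} @^{2n+1} %^{2n+3} ~^{3n} (n = 1, 2, …).
For the next term, n = 5, so the run lengths are 5, 11, 13, 15.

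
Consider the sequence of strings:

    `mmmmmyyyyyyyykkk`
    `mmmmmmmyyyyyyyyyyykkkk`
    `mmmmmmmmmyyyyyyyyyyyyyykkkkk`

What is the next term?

Term n consists of 2n-1 m's, followed by 3n-1 y's, followed by n k's, where the shown terms are n = 3, 4, 5.
Setting n = 6 gives 11, 17, 6 characters in each block.

mmmmmmmmmmmyyyyyyyyyyyyyyyyykkkkkk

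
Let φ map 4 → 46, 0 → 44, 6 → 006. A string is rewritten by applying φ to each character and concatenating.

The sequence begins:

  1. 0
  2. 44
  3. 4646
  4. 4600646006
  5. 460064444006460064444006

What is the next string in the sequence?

φ(460064444006460064444006) expands symbol-by-symbol to 46 006 44 44 006 46 46 46 46 44 44 006 46 006 44 44 006 46 46 46 46 44 44 006; joining the 24 pieces gives the next term.

460064444006464646464444006460064444006464646464444006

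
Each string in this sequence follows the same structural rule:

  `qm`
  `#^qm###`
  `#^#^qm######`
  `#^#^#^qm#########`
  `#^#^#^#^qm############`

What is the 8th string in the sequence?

#^#^#^#^#^#^#^qm#####################

Each term wraps the previous one in #^ on the left and ### on the right.
From #^#^#^#^qm############, 3 further steps: #^#^#^#^qm############ → #^#^#^#^#^qm############### → #^#^#^#^#^#^qm################## → (answer).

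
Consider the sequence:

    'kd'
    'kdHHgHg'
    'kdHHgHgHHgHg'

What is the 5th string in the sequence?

kdHHgHgHHgHgHHgHgHHgHg

The strings grow by a fixed suffix HHgHg each time.
From kdHHgHgHHgHg, 2 further steps: kdHHgHgHHgHg → kdHHgHgHHgHgHHgHg → (answer).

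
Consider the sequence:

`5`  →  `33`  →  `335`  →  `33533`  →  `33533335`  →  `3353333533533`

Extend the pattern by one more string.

335333353353333533335

From term 3 onward, concatenate the last term with the second-to-last: 33·5 = 335, 335·33 = 33533, …
Continuing: 3353333533533 · 33533335 gives term 7.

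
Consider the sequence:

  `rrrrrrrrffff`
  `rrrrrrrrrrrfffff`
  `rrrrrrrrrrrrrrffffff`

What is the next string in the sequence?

rrrrrrrrrrrrrrrrrfffffff

The n-th term is 3n+2 r's then n+2 f's, where the shown terms are n = 2, 3, 4.
For the next term, n = 5, so the run lengths are 17, 7.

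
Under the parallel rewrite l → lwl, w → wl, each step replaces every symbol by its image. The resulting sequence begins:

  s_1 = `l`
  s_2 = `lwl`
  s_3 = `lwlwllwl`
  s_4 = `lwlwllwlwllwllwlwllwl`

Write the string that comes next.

Rewriting the 21 symbols of lwlwllwlwllwllwlwllwl one by one yields lwl wl lwl wl lwl lwl wl lwl wl lwl lwl wl lwl lwl wl lwl wl lwl lwl wl lwl; concatenated:

lwlwllwlwllwllwlwllwlwllwllwlwllwllwlwllwlwllwllwlwllwl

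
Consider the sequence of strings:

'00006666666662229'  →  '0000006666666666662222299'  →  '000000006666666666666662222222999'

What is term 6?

The n-th term is 2n 0's then 3n+3 6's then 2n-1 2's then n-1 9's, where the shown terms are n = 2, 3, 4.
For term 6, n = 7, so the run lengths are 14, 24, 13, 6.

000000000000006666666666666666666666662222222222222999999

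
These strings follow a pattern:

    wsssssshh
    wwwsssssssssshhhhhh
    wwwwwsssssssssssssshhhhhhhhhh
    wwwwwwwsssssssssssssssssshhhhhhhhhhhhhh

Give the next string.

wwwwwwwwwsssssssssssssssssssssshhhhhhhhhhhhhhhhhh

Each string has the form w^{2n-1} s^{4n+2} h^{4n-2} (n = 1, 2, …).
For the next term, n = 5, so the run lengths are 9, 22, 18.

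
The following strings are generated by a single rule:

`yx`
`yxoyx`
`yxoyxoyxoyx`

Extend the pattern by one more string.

Each string is two copies of the previous one joined by 'o'.
So the next term is two copies of yxoyxoyxoyx with 'o' between the halves.

yxoyxoyxoyxoyxoyxoyxoyx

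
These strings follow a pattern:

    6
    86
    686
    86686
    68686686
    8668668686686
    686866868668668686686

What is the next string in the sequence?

8668668686686686866868668668686686

This is a Fibonacci-style word recurrence s(k) = s(k−2)·s(k−1): e.g. 6·86 = 686.
The next term joins 8668668686686 and 686866868668668686686.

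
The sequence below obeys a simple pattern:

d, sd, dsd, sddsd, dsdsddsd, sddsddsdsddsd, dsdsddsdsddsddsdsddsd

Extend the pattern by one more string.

Each term (from the third on) is the two preceding terms concatenated in order: term 3 = d·sd = dsd.
So term 8 is sddsddsdsddsd·dsdsddsdsddsddsdsddsd.

sddsddsdsddsddsdsddsdsddsddsdsddsd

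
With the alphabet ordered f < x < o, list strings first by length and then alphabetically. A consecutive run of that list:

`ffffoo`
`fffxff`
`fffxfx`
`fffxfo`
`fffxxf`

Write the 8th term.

Stepping forward 3 times from fffxxf: fffxxf → fffxxx → fffxxo, then the target.

fffxof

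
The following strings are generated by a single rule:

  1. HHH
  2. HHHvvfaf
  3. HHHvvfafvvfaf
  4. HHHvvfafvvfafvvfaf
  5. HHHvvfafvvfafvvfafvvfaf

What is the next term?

HHHvvfafvvfafvvfafvvfafvvfaf

The strings grow by a fixed suffix vvfaf each time.
One more step from HHHvvfafvvfafvvfafvvfaf gives the answer.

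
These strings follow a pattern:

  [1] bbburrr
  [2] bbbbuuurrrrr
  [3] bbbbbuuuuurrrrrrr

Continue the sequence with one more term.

The n-th term is n+2 b's then 2n-1 u's then 2n+1 r's (n = 1, 2, …).
For the next term, n = 4, so the run lengths are 6, 7, 9.

bbbbbbuuuuuuurrrrrrrrr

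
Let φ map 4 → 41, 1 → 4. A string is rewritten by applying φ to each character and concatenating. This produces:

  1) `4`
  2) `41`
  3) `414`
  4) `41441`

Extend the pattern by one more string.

41441414

Expanding 41441: 4→41, 1→4, 4→41, 4→41, 1→4. Concatenated: 41 4 41 41 4.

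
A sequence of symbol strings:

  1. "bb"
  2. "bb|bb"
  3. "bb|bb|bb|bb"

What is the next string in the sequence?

bb|bb|bb|bb|bb|bb|bb|bb

s(k+1) = s(k)·|·s(k) — each term doubles the last with '|' between the halves.
One more doubling of bb|bb|bb|bb gives the answer.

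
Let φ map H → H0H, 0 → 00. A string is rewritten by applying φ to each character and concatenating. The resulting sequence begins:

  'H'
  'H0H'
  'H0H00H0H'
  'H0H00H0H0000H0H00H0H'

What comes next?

H0H00H0H0000H0H00H0H00000000H0H00H0H0000H0H00H0H

Replace each of the 20 characters of H0H00H0H0000H0H00H0H in place — H0H 00 H0H 00 00 H0H 00 H0H 00 00 00 00 H0H 00 H0H 00 00 H0H 00 H0H — and concatenate.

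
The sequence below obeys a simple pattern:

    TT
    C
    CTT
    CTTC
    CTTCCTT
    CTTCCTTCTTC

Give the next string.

From term 3 onward, concatenate the last term with the second-to-last: C·TT = CTT, CTT·C = CTTC, …
The next term joins CTTCCTTCTTC and CTTCCTT.

CTTCCTTCTTCCTTCCTT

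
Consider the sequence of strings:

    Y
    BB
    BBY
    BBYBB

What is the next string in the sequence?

From term 3 onward, concatenate the last term with the second-to-last: BB·Y = BBY, BBY·BB = BBYBB, …
Continuing: BBYBB · BBY gives term 5.

BBYBBBBY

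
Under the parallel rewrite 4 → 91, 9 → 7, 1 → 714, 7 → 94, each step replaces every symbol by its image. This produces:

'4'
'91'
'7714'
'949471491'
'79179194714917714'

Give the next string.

Rewriting the 17 symbols of 79179194714917714 one by one yields 94 7 714 94 7 714 7 91 94 714 91 7 714 94 94 714 91; concatenated:

94771494771479194714917714949471491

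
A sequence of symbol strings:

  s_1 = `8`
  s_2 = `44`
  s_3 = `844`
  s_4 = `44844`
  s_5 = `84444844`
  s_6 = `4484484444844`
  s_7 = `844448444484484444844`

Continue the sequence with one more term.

4484484444844844448444484484444844

This is a Fibonacci-style word recurrence s(k) = s(k−2)·s(k−1): e.g. 8·44 = 844.
So term 8 is 4484484444844·844448444484484444844.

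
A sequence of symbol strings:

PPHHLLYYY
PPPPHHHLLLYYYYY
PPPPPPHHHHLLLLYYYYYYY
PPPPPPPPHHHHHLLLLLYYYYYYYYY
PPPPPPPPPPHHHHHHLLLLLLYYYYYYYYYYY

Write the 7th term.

Each string has the form P^{2n} H^{n+1} L^{n+1} Y^{2n+1} (n = 1, 2, …).
Setting n = 7 gives 14, 8, 8, 15 characters in each block.

PPPPPPPPPPPPPPHHHHHHHHLLLLLLLLYYYYYYYYYYYYYYY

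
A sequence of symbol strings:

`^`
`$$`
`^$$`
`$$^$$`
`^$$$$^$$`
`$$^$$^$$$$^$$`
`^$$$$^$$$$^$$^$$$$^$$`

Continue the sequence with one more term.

$$^$$^$$$$^$$^$$$$^$$$$^$$^$$$$^$$

Each term (from the third on) is the two preceding terms concatenated in order: term 3 = ^·$$ = ^$$.
The next term joins $$^$$^$$$$^$$ and ^$$$$^$$$$^$$^$$$$^$$.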